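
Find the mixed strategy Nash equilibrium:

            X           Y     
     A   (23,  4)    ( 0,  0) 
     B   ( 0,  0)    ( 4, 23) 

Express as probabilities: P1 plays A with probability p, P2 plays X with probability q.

p = 0.8519, q = 0.1481

Work:
Find probabilities that make opponent indifferent:
P2 chooses q to make P1 indifferent between A and B
P1 chooses p to make P2 indifferent between X and Y
Mixed NE: P1 plays (A: 0.8519, B: 0.1481), P2 plays (X: 0.1481, Y: 0.8519)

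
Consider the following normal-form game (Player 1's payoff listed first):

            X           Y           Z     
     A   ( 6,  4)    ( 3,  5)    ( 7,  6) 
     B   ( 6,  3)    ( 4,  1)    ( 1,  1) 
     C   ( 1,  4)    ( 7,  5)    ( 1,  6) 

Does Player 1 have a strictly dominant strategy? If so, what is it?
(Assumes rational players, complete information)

No strictly dominant strategy exists for Player 1

Work:
A strategy strictly dominates another if it gives a strictly higher payoff against every opponent action. Compare each pair of P1's strategies column-by-column:
  A vs B: [6 vs 6, 3 vs 4, 7 vs 1] → A does not strictly dominate B (column X: 6 ≤ 6)
  A vs C: [6 vs 1, 3 vs 7, 7 vs 1] → A does not strictly dominate C (column Y: 3 ≤ 7)
  B vs A: [6 vs 6, 4 vs 3, 1 vs 7] → B does not strictly dominate A (column X: 6 ≤ 6)
  B vs C: [6 vs 1, 4 vs 7, 1 vs 1] → B does not strictly dominate C (column Y: 4 ≤ 7)
  C vs A: [1 vs 6, 7 vs 3, 1 vs 7] → C does not strictly dominate A (column X: 1 ≤ 6)
  C vs B: [1 vs 6, 7 vs 4, 1 vs 1] → C does not strictly dominate B (column X: 1 ≤ 6)
No single strategy strictly dominates all others → no strictly dominant strategy.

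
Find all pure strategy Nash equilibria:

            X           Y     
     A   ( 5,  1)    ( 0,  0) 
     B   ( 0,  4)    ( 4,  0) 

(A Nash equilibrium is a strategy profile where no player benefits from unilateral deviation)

Nash equilibrium: (A, X)

Work:
Best responses:
  P1 vs X: payoffs [5, 0] → best response A (payoff 5)
  P1 vs Y: payoffs [0, 4] → best response B (payoff 4)
  P2 vs A: payoffs [1, 0] → best response X (payoff 1)
  P2 vs B: payoffs [4, 0] → best response X (payoff 4)
Mutual best responses: (A,X) → Nash equilibria.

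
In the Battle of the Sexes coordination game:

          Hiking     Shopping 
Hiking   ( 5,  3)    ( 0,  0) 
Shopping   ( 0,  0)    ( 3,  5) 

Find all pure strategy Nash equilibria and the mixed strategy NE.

Pure NE: (Hiking, Hiking) and (Shopping, Shopping); Mixed NE: p = 0.625, q = 0.375

Work:
Check pure NE:
(Hiking, Hiking): (5, 3) - no unilateral deviation beneficial
(Shopping, Shopping): (3, 5) - no unilateral deviation beneficial
Mixed NE: P1 plays Hiking with p = 0.625, P2 plays Hiking with q = 0.375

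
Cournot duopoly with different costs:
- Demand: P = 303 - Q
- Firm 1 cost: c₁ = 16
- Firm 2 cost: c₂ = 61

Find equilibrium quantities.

q₁* = 110.67, q₂* = 65.67

Work:
Reaction: q₁ = (303 - 16 - q₂)/2
Reaction: q₂ = (303 - 61 - q₁)/2
Solve simultaneously:
q₁* = (303 - 2×16 + 61)/3 = 110.67
q₂* = (303 - 2×61 + 16)/3 = 65.67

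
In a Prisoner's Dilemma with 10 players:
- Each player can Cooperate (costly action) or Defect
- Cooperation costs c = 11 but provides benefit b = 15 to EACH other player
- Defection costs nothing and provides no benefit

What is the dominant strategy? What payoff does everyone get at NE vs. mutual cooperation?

Dominant: Defect; NE payoff = 0; Coop payoff = 124

Work:
Defect dominates (saves cost c = 11, benefit to others is external)
NE: All defect → everyone gets 0
If all cooperate: each receives (9)×15 - 11 = 124
Social dilemma: 124 > 0 but NE gives 0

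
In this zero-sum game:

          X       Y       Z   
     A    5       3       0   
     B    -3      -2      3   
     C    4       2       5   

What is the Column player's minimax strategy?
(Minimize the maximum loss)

Column should play Y, value = 3

Work:
Column player minimizes Row's maximum payoff:
Column X: max payoff to Row = 5
Column Y: max payoff to Row = 3
Column Z: max payoff to Row = 5
Minimum is 3, achieved by column Y.
Minimax strategy: Y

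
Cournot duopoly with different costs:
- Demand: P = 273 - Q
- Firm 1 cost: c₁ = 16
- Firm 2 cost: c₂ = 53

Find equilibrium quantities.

q₁* = 98.0, q₂* = 61.0

Work:
Reaction: q₁ = (273 - 16 - q₂)/2
Reaction: q₂ = (273 - 53 - q₁)/2
Solve simultaneously:
q₁* = (273 - 2×16 + 53)/3 = 98.0
q₂* = (273 - 2×53 + 16)/3 = 61.0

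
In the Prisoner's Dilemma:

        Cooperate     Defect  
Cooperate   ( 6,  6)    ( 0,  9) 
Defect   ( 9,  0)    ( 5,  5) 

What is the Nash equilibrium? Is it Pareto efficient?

(Defect, Defect) is NE; not Pareto efficient

Work:
Defect dominates Cooperate for both players:
If P2 cooperates: Defect (9) > Cooperate (6)
If P2 defects: Defect (5) > Cooperate (0)
NE: (Defect, Defect) with payoff (5, 5)
But (Cooperate, Cooperate) = (6, 6) Pareto dominates (5, 5)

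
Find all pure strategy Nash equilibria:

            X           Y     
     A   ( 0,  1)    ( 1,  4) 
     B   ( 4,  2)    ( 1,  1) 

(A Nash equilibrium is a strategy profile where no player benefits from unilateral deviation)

Nash equilibrium: (A, Y), (B, X)

Work:
Best responses:
  P1 vs X: payoffs [0, 4] → best response B (payoff 4)
  P1 vs Y: payoffs [1, 1] → best response A/B (payoff 1)
  P2 vs A: payoffs [1, 4] → best response Y (payoff 4)
  P2 vs B: payoffs [2, 1] → best response X (payoff 2)
Mutual best responses: (A,Y), (B,X) → Nash equilibria.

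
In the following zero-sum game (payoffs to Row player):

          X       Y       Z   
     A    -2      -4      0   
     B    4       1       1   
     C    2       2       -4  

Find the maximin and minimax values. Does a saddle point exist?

Maximin = 1, Minimax = 1, Saddle: True

Work:
Row minimums: [-4, 1, -4] → maximin = 1
Column maximums: [4, 2, 1] → minimax = 1
Saddle point exists! Game value = 1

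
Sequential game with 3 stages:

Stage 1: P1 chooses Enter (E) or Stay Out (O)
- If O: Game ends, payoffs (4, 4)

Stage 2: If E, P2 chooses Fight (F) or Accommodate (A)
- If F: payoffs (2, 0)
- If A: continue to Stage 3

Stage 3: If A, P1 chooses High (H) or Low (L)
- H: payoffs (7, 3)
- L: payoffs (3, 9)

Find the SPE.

SPE: (E, A, H); Outcome (7, 3)

Work:
Stage 3: P1 chooses H (7 vs 3)
Stage 2: P2: F->0, A->3 (anticipating H). Choose A
Stage 1: P1: O->4, E->7 (anticipating A, H). Choose E
SPE path: E -> A -> H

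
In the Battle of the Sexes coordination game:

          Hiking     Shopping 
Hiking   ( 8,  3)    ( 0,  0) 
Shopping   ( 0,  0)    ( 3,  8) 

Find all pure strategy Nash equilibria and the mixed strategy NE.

Pure NE: (Hiking, Hiking) and (Shopping, Shopping); Mixed NE: p = 0.7273, q = 0.2727

Work:
Check pure NE:
(Hiking, Hiking): (8, 3) - no unilateral deviation beneficial
(Shopping, Shopping): (3, 8) - no unilateral deviation beneficial
Mixed NE: P1 plays Hiking with p = 0.7273, P2 plays Hiking with q = 0.2727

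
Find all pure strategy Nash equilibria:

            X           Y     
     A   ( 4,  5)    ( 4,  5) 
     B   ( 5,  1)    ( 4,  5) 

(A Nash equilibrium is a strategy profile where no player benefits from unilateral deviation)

Nash equilibrium: (A, Y), (B, Y)

Work:
Best responses:
  P1 vs X: payoffs [4, 5] → best response B (payoff 5)
  P1 vs Y: payoffs [4, 4] → best response A/B (payoff 4)
  P2 vs A: payoffs [5, 5] → best response X/Y (payoff 5)
  P2 vs B: payoffs [1, 5] → best response Y (payoff 5)
Mutual best responses: (A,Y), (B,Y) → Nash equilibria.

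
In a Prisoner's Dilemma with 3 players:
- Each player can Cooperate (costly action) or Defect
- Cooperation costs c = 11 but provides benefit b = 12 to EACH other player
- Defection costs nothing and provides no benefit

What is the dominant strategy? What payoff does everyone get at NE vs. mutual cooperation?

Dominant: Defect; NE payoff = 0; Coop payoff = 13

Work:
Defect dominates (saves cost c = 11, benefit to others is external)
NE: All defect → everyone gets 0
If all cooperate: each receives (2)×12 - 11 = 13
Social dilemma: 13 > 0 but NE gives 0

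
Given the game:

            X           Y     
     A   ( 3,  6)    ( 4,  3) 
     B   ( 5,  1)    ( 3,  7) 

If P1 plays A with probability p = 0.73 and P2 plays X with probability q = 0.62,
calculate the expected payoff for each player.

E[P1] = 3.6122, E[P2] = 4.4334

Work:
E[P1] = p·q·π₁(A,X) + p·(1-q)·π₁(A,Y) + (1-p)·q·π₁(B,X) + (1-p)·(1-q)·π₁(B,Y)
= 0.73·0.62·3 + 0.73·0.38·4 + 0.27·0.62·5 + 0.27·0.38·3
= 3.6122

E[P2] = 4.4334 (similar calculation)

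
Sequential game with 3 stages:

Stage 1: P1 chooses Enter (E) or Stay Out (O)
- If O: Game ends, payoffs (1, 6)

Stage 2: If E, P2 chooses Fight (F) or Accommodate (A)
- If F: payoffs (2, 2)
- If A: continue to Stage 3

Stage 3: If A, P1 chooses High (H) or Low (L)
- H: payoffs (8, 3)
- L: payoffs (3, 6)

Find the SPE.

SPE: (E, A, H); Outcome (8, 3)

Work:
Stage 3: P1 chooses H (8 vs 3)
Stage 2: P2: F->2, A->3 (anticipating H). Choose A
Stage 1: P1: O->1, E->8 (anticipating A, H). Choose E
SPE path: E -> A -> H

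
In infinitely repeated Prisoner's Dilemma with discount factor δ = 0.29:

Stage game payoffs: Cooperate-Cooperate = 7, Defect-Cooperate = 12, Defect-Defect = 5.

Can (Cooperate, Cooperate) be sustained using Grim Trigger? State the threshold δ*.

δ* = 0.7143; since δ = 0.29 < 0.7143, cooperation cannot be sustained

Work:
For Grim Trigger:
Cooperate forever: 7/(1-δ)
Defect then punished: 12 + 5·δ/(1-δ)
Need: 7/(1-δ) ≥ 12 + 5·δ/(1-δ)
Solving: δ ≥ (T-R)/(T-P) = (12-7)/(12-5) = 0.7143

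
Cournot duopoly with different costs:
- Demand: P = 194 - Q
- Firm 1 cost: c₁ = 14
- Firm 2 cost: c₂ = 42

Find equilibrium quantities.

q₁* = 69.33, q₂* = 41.33

Work:
Reaction: q₁ = (194 - 14 - q₂)/2
Reaction: q₂ = (194 - 42 - q₁)/2
Solve simultaneously:
q₁* = (194 - 2×14 + 42)/3 = 69.33
q₂* = (194 - 2×42 + 14)/3 = 41.33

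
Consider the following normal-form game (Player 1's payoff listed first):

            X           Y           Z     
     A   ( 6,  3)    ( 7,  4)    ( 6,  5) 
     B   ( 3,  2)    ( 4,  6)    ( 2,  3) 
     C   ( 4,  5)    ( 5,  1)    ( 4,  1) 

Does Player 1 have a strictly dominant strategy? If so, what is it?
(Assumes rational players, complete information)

Yes, Player 1's strictly dominant strategy is A

Work:
A strategy strictly dominates another if it gives a strictly higher payoff against every opponent action. Compare each pair of P1's strategies column-by-column:
  A vs B: [6 vs 3, 7 vs 4, 6 vs 2] → A strictly dominates B
  A vs C: [6 vs 4, 7 vs 5, 6 vs 4] → A strictly dominates C
  B vs A: [3 vs 6, 4 vs 7, 2 vs 6] → B does not strictly dominate A (column X: 3 ≤ 6)
  B vs C: [3 vs 4, 4 vs 5, 2 vs 4] → B does not strictly dominate C (column X: 3 ≤ 4)
  C vs A: [4 vs 6, 5 vs 7, 4 vs 6] → C does not strictly dominate A (column X: 4 ≤ 6)
  C vs B: [4 vs 3, 5 vs 4, 4 vs 2] → C strictly dominates B
A strictly dominates every other strategy → strictly dominant.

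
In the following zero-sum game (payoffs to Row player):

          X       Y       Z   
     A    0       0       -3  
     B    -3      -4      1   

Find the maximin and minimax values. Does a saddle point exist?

Maximin = -3, Minimax = 0, Saddle: False

Work:
Row minimums: [-3, -4] → maximin = -3
Column maximums: [0, 0, 1] → minimax = 0
No saddle point (maximin ≠ minimax). Mixed strategy needed.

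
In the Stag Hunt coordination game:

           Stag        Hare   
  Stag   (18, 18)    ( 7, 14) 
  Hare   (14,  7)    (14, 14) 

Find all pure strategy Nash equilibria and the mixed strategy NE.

Pure NE: (Stag, Stag) and (Hare, Hare); Mixed NE: p = 0.6364, q = 0.6364

Work:
Check pure NE:
(Stag, Stag): (18, 18) - no unilateral deviation beneficial
(Hare, Hare): (14, 14) - no unilateral deviation beneficial
Mixed NE: P1 plays Stag with p = 0.6364, P2 plays Stag with q = 0.6364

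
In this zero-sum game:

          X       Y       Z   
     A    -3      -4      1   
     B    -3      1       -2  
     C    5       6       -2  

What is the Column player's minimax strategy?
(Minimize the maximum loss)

Column should play Z, value = 1

Work:
Column player minimizes Row's maximum payoff:
Column X: max payoff to Row = 5
Column Y: max payoff to Row = 6
Column Z: max payoff to Row = 1
Minimum is 1, achieved by column Z.
Minimax strategy: Z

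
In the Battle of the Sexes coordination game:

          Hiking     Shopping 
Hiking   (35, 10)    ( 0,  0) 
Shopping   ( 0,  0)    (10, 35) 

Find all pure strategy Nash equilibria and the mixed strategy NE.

Pure NE: (Hiking, Hiking) and (Shopping, Shopping); Mixed NE: p = 0.7778, q = 0.2222

Work:
Check pure NE:
(Hiking, Hiking): (35, 10) - no unilateral deviation beneficial
(Shopping, Shopping): (10, 35) - no unilateral deviation beneficial
Mixed NE: P1 plays Hiking with p = 0.7778, P2 plays Hiking with q = 0.2222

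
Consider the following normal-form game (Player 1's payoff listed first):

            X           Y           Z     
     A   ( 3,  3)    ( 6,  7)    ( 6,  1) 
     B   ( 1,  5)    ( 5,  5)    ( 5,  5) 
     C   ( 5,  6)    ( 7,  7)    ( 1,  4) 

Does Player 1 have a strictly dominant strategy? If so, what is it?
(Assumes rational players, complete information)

No strictly dominant strategy exists for Player 1

Work:
A strategy strictly dominates another if it gives a strictly higher payoff against every opponent action. Compare each pair of P1's strategies column-by-column:
  A vs B: [3 vs 1, 6 vs 5, 6 vs 5] → A strictly dominates B
  A vs C: [3 vs 5, 6 vs 7, 6 vs 1] → A does not strictly dominate C (column X: 3 ≤ 5)
  B vs A: [1 vs 3, 5 vs 6, 5 vs 6] → B does not strictly dominate A (column X: 1 ≤ 3)
  B vs C: [1 vs 5, 5 vs 7, 5 vs 1] → B does not strictly dominate C (column X: 1 ≤ 5)
  C vs A: [5 vs 3, 7 vs 6, 1 vs 6] → C does not strictly dominate A (column Z: 1 ≤ 6)
  C vs B: [5 vs 1, 7 vs 5, 1 vs 5] → C does not strictly dominate B (column Z: 1 ≤ 5)
No single strategy strictly dominates all others → no strictly dominant strategy.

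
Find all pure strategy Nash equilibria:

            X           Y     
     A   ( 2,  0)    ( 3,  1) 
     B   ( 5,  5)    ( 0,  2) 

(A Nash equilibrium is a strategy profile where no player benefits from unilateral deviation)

Nash equilibrium: (A, Y), (B, X)

Work:
Best responses:
  P1 vs X: payoffs [2, 5] → best response B (payoff 5)
  P1 vs Y: payoffs [3, 0] → best response A (payoff 3)
  P2 vs A: payoffs [0, 1] → best response Y (payoff 1)
  P2 vs B: payoffs [5, 2] → best response X (payoff 5)
Mutual best responses: (A,Y), (B,X) → Nash equilibria.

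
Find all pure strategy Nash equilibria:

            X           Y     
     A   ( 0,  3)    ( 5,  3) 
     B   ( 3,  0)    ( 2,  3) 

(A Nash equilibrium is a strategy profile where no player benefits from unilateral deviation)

Nash equilibrium: (A, Y)

Work:
Best responses:
  P1 vs X: payoffs [0, 3] → best response B (payoff 3)
  P1 vs Y: payoffs [5, 2] → best response A (payoff 5)
  P2 vs A: payoffs [3, 3] → best response X/Y (payoff 3)
  P2 vs B: payoffs [0, 3] → best response Y (payoff 3)
Mutual best responses: (A,Y) → Nash equilibria.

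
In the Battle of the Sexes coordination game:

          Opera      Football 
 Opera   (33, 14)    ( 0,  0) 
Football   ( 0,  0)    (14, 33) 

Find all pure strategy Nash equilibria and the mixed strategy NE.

Pure NE: (Opera, Opera) and (Football, Football); Mixed NE: p = 0.7021, q = 0.2979

Work:
Check pure NE:
(Opera, Opera): (33, 14) - no unilateral deviation beneficial
(Football, Football): (14, 33) - no unilateral deviation beneficial
Mixed NE: P1 plays Opera with p = 0.7021, P2 plays Opera with q = 0.2979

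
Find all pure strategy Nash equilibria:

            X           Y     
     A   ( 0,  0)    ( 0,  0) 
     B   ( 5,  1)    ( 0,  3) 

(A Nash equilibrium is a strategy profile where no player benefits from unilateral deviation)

Nash equilibrium: (A, Y), (B, Y)

Work:
Best responses:
  P1 vs X: payoffs [0, 5] → best response B (payoff 5)
  P1 vs Y: payoffs [0, 0] → best response A/B (payoff 0)
  P2 vs A: payoffs [0, 0] → best response X/Y (payoff 0)
  P2 vs B: payoffs [1, 3] → best response Y (payoff 3)
Mutual best responses: (A,Y), (B,Y) → Nash equilibria.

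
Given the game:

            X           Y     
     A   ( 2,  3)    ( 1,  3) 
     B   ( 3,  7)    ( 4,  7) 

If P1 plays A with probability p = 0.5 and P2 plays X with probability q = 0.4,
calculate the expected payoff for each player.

E[P1] = 2.5, E[P2] = 5.0

Work:
E[P1] = p·q·π₁(A,X) + p·(1-q)·π₁(A,Y) + (1-p)·q·π₁(B,X) + (1-p)·(1-q)·π₁(B,Y)
= 0.5·0.4·2 + 0.5·0.6·1 + 0.5·0.4·3 + 0.5·0.6·4
= 2.5

E[P2] = 5.0 (similar calculation)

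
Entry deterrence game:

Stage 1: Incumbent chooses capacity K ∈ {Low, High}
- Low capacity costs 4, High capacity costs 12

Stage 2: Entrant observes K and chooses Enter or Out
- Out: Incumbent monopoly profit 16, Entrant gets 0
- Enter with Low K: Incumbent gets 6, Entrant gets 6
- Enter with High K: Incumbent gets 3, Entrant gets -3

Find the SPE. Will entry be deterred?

SPE: (High, Enter|Low, Out|High); Entry deterred. Incumbent net profit = 4

Work:
After Low K: Entrant enters (6 > 0)
After High K: Entrant stays out (-3 < 0)
Incumbent: Low → 6−4=2, High → 16−12=4
Incumbent chooses High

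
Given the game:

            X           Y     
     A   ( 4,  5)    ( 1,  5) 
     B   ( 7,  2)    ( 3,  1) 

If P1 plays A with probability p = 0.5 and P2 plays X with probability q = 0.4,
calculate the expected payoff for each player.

E[P1] = 3.4, E[P2] = 3.2

Work:
E[P1] = p·q·π₁(A,X) + p·(1-q)·π₁(A,Y) + (1-p)·q·π₁(B,X) + (1-p)·(1-q)·π₁(B,Y)
= 0.5·0.4·4 + 0.5·0.6·1 + 0.5·0.4·7 + 0.5·0.6·3
= 3.4

E[P2] = 3.2 (similar calculation)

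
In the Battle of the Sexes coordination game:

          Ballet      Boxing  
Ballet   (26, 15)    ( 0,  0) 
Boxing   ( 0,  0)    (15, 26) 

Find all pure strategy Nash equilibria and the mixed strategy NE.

Pure NE: (Ballet, Ballet) and (Boxing, Boxing); Mixed NE: p = 0.6341, q = 0.3659

Work:
Check pure NE:
(Ballet, Ballet): (26, 15) - no unilateral deviation beneficial
(Boxing, Boxing): (15, 26) - no unilateral deviation beneficial
Mixed NE: P1 plays Ballet with p = 0.6341, P2 plays Ballet with q = 0.3659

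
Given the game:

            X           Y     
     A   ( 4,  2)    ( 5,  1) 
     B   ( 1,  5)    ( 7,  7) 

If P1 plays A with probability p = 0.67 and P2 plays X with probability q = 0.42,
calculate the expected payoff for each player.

E[P1] = 4.547, E[P2] = 2.9842

Work:
E[P1] = p·q·π₁(A,X) + p·(1-q)·π₁(A,Y) + (1-p)·q·π₁(B,X) + (1-p)·(1-q)·π₁(B,Y)
= 0.67·0.42·4 + 0.67·0.58·5 + 0.33·0.42·1 + 0.33·0.58·7
= 4.547

E[P2] = 2.9842 (similar calculation)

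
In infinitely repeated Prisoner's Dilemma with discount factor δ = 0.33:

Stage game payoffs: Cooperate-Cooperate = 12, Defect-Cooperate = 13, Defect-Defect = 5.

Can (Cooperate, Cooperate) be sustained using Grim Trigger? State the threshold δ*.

δ* = 0.125; since δ = 0.33 ≥ 0.125, cooperation can be sustained

Work:
For Grim Trigger:
Cooperate forever: 12/(1-δ)
Defect then punished: 13 + 5·δ/(1-δ)
Need: 12/(1-δ) ≥ 13 + 5·δ/(1-δ)
Solving: δ ≥ (T-R)/(T-P) = (13-12)/(13-5) = 0.125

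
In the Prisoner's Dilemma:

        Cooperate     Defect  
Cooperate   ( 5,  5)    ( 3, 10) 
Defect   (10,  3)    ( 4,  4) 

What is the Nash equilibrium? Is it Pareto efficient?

(Defect, Defect) is NE; not Pareto efficient

Work:
Defect dominates Cooperate for both players:
If P2 cooperates: Defect (10) > Cooperate (5)
If P2 defects: Defect (4) > Cooperate (3)
NE: (Defect, Defect) with payoff (4, 4)
But (Cooperate, Cooperate) = (5, 5) Pareto dominates (4, 4)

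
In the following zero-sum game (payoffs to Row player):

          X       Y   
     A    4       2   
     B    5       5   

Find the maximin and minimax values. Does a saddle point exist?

Maximin = 5, Minimax = 5, Saddle: True

Work:
Row minimums: [2, 5] → maximin = 5
Column maximums: [5, 5] → minimax = 5
Saddle point exists! Game value = 5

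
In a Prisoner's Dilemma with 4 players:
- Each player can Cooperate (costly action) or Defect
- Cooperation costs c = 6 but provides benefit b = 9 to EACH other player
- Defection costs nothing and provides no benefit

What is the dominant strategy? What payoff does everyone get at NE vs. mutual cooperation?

Dominant: Defect; NE payoff = 0; Coop payoff = 21

Work:
Defect dominates (saves cost c = 6, benefit to others is external)
NE: All defect → everyone gets 0
If all cooperate: each receives (3)×9 - 6 = 21
Social dilemma: 21 > 0 but NE gives 0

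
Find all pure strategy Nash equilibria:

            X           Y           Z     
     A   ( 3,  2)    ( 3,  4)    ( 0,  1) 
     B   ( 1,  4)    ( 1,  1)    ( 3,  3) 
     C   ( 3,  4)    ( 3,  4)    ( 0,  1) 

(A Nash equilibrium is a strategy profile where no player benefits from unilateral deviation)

Nash equilibrium: (A, Y), (C, X), (C, Y)

Work:
Best responses:
  P1 vs X: payoffs [3, 1, 3] → best response A/C (payoff 3)
  P1 vs Y: payoffs [3, 1, 3] → best response A/C (payoff 3)
  P1 vs Z: payoffs [0, 3, 0] → best response B (payoff 3)
  P2 vs A: payoffs [2, 4, 1] → best response Y (payoff 4)
  P2 vs B: payoffs [4, 1, 3] → best response X (payoff 4)
  P2 vs C: payoffs [4, 4, 1] → best response X/Y (payoff 4)
Mutual best responses: (A,Y), (C,X), (C,Y) → Nash equilibria.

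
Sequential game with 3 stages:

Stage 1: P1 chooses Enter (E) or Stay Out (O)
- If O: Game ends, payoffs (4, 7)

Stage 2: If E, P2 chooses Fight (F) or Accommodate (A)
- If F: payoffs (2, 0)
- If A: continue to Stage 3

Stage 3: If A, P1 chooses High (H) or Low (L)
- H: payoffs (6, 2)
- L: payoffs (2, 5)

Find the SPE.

SPE: (E, A, H); Outcome (6, 2)

Work:
Stage 3: P1 chooses H (6 vs 2)
Stage 2: P2: F->0, A->2 (anticipating H). Choose A
Stage 1: P1: O->4, E->6 (anticipating A, H). Choose E
SPE path: E -> A -> H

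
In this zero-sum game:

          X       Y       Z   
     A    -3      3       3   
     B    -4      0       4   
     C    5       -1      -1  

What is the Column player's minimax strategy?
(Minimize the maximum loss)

Column should play Y, value = 3

Work:
Column player minimizes Row's maximum payoff:
Column X: max payoff to Row = 5
Column Y: max payoff to Row = 3
Column Z: max payoff to Row = 4
Minimum is 3, achieved by column Y.
Minimax strategy: Y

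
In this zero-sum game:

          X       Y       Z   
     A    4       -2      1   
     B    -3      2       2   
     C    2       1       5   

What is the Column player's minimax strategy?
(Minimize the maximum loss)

Column should play Y, value = 2

Work:
Column player minimizes Row's maximum payoff:
Column X: max payoff to Row = 4
Column Y: max payoff to Row = 2
Column Z: max payoff to Row = 5
Minimum is 2, achieved by column Y.
Minimax strategy: Y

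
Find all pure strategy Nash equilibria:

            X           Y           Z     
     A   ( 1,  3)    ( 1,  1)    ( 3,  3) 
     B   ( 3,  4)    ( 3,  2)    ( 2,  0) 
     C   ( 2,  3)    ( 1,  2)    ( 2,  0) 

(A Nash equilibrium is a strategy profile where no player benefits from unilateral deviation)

Nash equilibrium: (A, Z), (B, X)

Work:
Best responses:
  P1 vs X: payoffs [1, 3, 2] → best response B (payoff 3)
  P1 vs Y: payoffs [1, 3, 1] → best response B (payoff 3)
  P1 vs Z: payoffs [3, 2, 2] → best response A (payoff 3)
  P2 vs A: payoffs [3, 1, 3] → best response X/Z (payoff 3)
  P2 vs B: payoffs [4, 2, 0] → best response X (payoff 4)
  P2 vs C: payoffs [3, 2, 0] → best response X (payoff 3)
Mutual best responses: (A,Z), (B,X) → Nash equilibria.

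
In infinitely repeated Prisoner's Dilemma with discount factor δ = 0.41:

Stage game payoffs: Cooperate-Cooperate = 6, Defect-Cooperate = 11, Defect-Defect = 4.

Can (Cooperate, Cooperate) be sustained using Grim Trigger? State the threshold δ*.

δ* = 0.7143; since δ = 0.41 < 0.7143, cooperation cannot be sustained

Work:
For Grim Trigger:
Cooperate forever: 6/(1-δ)
Defect then punished: 11 + 4·δ/(1-δ)
Need: 6/(1-δ) ≥ 11 + 4·δ/(1-δ)
Solving: δ ≥ (T-R)/(T-P) = (11-6)/(11-4) = 0.7143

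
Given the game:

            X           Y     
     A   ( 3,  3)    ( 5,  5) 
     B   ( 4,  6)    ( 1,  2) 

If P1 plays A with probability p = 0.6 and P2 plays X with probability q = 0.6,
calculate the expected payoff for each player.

E[P1] = 3.4, E[P2] = 4.04

Work:
E[P1] = p·q·π₁(A,X) + p·(1-q)·π₁(A,Y) + (1-p)·q·π₁(B,X) + (1-p)·(1-q)·π₁(B,Y)
= 0.6·0.6·3 + 0.6·0.4·5 + 0.4·0.6·4 + 0.4·0.4·1
= 3.4

E[P2] = 4.04 (similar calculation)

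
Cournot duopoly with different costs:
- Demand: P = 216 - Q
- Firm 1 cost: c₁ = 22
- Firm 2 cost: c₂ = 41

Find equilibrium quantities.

q₁* = 71.0, q₂* = 52.0

Work:
Reaction: q₁ = (216 - 22 - q₂)/2
Reaction: q₂ = (216 - 41 - q₁)/2
Solve simultaneously:
q₁* = (216 - 2×22 + 41)/3 = 71.0
q₂* = (216 - 2×41 + 22)/3 = 52.0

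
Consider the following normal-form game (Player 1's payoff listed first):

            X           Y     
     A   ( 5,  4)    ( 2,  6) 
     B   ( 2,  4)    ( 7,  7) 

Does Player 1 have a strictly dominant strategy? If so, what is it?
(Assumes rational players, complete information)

No strictly dominant strategy exists for Player 1

Work:
A strategy strictly dominates another if it gives a strictly higher payoff against every opponent action. Compare each pair of P1's strategies column-by-column:
  A vs B: [5 vs 2, 2 vs 7] → A does not strictly dominate B (column Y: 2 ≤ 7)
  B vs A: [2 vs 5, 7 vs 2] → B does not strictly dominate A (column X: 2 ≤ 5)
No single strategy strictly dominates all others → no strictly dominant strategy.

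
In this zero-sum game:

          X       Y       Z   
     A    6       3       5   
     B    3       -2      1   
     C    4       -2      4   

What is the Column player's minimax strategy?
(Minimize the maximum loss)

Column should play Y, value = 3

Work:
Column player minimizes Row's maximum payoff:
Column X: max payoff to Row = 6
Column Y: max payoff to Row = 3
Column Z: max payoff to Row = 5
Minimum is 3, achieved by column Y.
Minimax strategy: Y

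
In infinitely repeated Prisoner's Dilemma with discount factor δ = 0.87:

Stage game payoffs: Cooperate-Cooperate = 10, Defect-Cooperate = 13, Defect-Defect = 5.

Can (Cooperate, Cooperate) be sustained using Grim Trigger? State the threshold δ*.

δ* = 0.375; since δ = 0.87 ≥ 0.375, cooperation can be sustained

Work:
For Grim Trigger:
Cooperate forever: 10/(1-δ)
Defect then punished: 13 + 5·δ/(1-δ)
Need: 10/(1-δ) ≥ 13 + 5·δ/(1-δ)
Solving: δ ≥ (T-R)/(T-P) = (13-10)/(13-5) = 0.375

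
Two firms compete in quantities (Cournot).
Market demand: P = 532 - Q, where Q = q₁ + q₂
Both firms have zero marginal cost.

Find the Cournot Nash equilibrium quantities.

q₁* = q₂* = 177.33; P* = 177.33

Work:
Profit: π_i = P·q_i = (a - q_i - q_j)·q_i
FOC: ∂π_i/∂q_i = a - 2q_i - q_j = 0
Reaction function: q_i = (532 - q_j)/2
Symmetry: q* = 532/3 = 177.33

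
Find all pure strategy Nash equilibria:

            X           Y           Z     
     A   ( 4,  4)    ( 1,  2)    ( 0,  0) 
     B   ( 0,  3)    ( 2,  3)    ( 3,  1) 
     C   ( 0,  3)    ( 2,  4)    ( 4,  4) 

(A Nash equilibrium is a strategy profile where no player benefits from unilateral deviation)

Nash equilibrium: (A, X), (B, Y), (C, Y), (C, Z)

Work:
Best responses:
  P1 vs X: payoffs [4, 0, 0] → best response A (payoff 4)
  P1 vs Y: payoffs [1, 2, 2] → best response B/C (payoff 2)
  P1 vs Z: payoffs [0, 3, 4] → best response C (payoff 4)
  P2 vs A: payoffs [4, 2, 0] → best response X (payoff 4)
  P2 vs B: payoffs [3, 3, 1] → best response X/Y (payoff 3)
  P2 vs C: payoffs [3, 4, 4] → best response Y/Z (payoff 4)
Mutual best responses: (A,X), (B,Y), (C,Y), (C,Z) → Nash equilibria.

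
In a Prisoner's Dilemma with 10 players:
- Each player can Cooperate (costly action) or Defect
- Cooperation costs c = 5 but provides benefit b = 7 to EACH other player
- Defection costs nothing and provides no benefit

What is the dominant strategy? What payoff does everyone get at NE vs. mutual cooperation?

Dominant: Defect; NE payoff = 0; Coop payoff = 58

Work:
Defect dominates (saves cost c = 5, benefit to others is external)
NE: All defect → everyone gets 0
If all cooperate: each receives (9)×7 - 5 = 58
Social dilemma: 58 > 0 but NE gives 0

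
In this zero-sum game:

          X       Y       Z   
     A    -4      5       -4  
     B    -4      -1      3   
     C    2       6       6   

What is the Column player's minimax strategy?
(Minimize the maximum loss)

Column should play X, value = 2

Work:
Column player minimizes Row's maximum payoff:
Column X: max payoff to Row = 2
Column Y: max payoff to Row = 6
Column Z: max payoff to Row = 6
Minimum is 2, achieved by column X.
Minimax strategy: X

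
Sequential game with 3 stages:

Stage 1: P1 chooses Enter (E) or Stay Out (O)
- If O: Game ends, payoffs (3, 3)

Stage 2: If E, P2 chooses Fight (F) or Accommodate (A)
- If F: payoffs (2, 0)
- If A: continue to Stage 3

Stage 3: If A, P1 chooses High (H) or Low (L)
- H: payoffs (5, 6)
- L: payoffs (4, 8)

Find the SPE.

SPE: (E, A, H); Outcome (5, 6)

Work:
Stage 3: P1 chooses H (5 vs 4)
Stage 2: P2: F->0, A->6 (anticipating H). Choose A
Stage 1: P1: O->3, E->5 (anticipating A, H). Choose E
SPE path: E -> A -> H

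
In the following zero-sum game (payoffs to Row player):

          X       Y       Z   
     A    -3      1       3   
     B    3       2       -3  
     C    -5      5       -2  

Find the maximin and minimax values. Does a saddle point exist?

Maximin = -3, Minimax = 3, Saddle: False

Work:
Row minimums: [-3, -3, -5] → maximin = -3
Column maximums: [3, 5, 3] → minimax = 3
No saddle point (maximin ≠ minimax). Mixed strategy needed.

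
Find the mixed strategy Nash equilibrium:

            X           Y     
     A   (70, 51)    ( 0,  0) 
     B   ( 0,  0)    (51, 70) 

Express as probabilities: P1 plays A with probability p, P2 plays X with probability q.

p = 0.5785, q = 0.4215

Work:
Find probabilities that make opponent indifferent:
P2 chooses q to make P1 indifferent between A and B
P1 chooses p to make P2 indifferent between X and Y
Mixed NE: P1 plays (A: 0.5785, B: 0.4215), P2 plays (X: 0.4215, Y: 0.5785)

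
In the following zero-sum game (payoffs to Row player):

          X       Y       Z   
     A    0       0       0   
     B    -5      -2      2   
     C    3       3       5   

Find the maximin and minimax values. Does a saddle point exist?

Maximin = 3, Minimax = 3, Saddle: True

Work:
Row minimums: [0, -5, 3] → maximin = 3
Column maximums: [3, 3, 5] → minimax = 3
Saddle point exists! Game value = 3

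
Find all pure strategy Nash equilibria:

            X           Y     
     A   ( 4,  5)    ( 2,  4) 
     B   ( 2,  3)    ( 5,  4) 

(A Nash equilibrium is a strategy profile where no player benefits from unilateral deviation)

Nash equilibrium: (A, X), (B, Y)

Work:
Best responses:
  P1 vs X: payoffs [4, 2] → best response A (payoff 4)
  P1 vs Y: payoffs [2, 5] → best response B (payoff 5)
  P2 vs A: payoffs [5, 4] → best response X (payoff 5)
  P2 vs B: payoffs [3, 4] → best response Y (payoff 4)
Mutual best responses: (A,X), (B,Y) → Nash equilibria.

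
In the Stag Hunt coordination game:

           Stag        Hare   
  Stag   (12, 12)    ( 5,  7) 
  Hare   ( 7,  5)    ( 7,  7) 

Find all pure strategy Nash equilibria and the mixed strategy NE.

Pure NE: (Stag, Stag) and (Hare, Hare); Mixed NE: p = 0.2857, q = 0.2857

Work:
Check pure NE:
(Stag, Stag): (12, 12) - no unilateral deviation beneficial
(Hare, Hare): (7, 7) - no unilateral deviation beneficial
Mixed NE: P1 plays Stag with p = 0.2857, P2 plays Stag with q = 0.2857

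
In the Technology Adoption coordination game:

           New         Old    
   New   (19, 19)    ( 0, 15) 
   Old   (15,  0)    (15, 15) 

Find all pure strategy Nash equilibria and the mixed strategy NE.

Pure NE: (New, New) and (Old, Old); Mixed NE: p = 0.7895, q = 0.7895

Work:
Check pure NE:
(New, New): (19, 19) - no unilateral deviation beneficial
(Old, Old): (15, 15) - no unilateral deviation beneficial
Mixed NE: P1 plays New with p = 0.7895, P2 plays New with q = 0.7895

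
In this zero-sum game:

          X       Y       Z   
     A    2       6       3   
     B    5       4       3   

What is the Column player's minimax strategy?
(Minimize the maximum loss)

Column should play Z, value = 3

Work:
Column player minimizes Row's maximum payoff:
Column X: max payoff to Row = 5
Column Y: max payoff to Row = 6
Column Z: max payoff to Row = 3
Minimum is 3, achieved by column Z.
Minimax strategy: Z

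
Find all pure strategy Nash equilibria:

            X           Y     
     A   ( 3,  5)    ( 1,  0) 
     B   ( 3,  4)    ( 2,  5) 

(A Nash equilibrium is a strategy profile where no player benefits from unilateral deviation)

Nash equilibrium: (A, X), (B, Y)

Work:
Best responses:
  P1 vs X: payoffs [3, 3] → best response A/B (payoff 3)
  P1 vs Y: payoffs [1, 2] → best response B (payoff 2)
  P2 vs A: payoffs [5, 0] → best response X (payoff 5)
  P2 vs B: payoffs [4, 5] → best response Y (payoff 5)
Mutual best responses: (A,X), (B,Y) → Nash equilibria.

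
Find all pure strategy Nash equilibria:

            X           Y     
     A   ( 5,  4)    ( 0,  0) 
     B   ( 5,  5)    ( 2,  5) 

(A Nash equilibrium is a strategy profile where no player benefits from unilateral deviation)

Nash equilibrium: (A, X), (B, X), (B, Y)

Work:
Best responses:
  P1 vs X: payoffs [5, 5] → best response A/B (payoff 5)
  P1 vs Y: payoffs [0, 2] → best response B (payoff 2)
  P2 vs A: payoffs [4, 0] → best response X (payoff 4)
  P2 vs B: payoffs [5, 5] → best response X/Y (payoff 5)
Mutual best responses: (A,X), (B,X), (B,Y) → Nash equilibria.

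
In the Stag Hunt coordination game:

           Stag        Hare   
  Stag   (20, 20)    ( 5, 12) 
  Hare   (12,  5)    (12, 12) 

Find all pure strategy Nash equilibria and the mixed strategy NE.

Pure NE: (Stag, Stag) and (Hare, Hare); Mixed NE: p = 0.4667, q = 0.4667

Work:
Check pure NE:
(Stag, Stag): (20, 20) - no unilateral deviation beneficial
(Hare, Hare): (12, 12) - no unilateral deviation beneficial
Mixed NE: P1 plays Stag with p = 0.4667, P2 plays Stag with q = 0.4667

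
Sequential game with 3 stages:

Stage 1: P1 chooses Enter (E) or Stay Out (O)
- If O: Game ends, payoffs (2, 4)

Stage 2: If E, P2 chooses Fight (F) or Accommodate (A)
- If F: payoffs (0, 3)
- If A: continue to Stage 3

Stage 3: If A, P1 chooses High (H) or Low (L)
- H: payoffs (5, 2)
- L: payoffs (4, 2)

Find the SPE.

SPE: (O, F, H); Outcome (2, 4)

Work:
Stage 3: P1 chooses H (5 vs 4)
Stage 2: P2: F->3, A->2 (anticipating H). Choose F
Stage 1: P1: O->2, E->0 (anticipating F, H). Choose O
SPE path: O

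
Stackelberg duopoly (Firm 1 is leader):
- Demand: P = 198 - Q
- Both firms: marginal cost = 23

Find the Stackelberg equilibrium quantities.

q₁* (leader) = 87.5, q₂* (follower) = 43.75

Work:
Follower's reaction: q₂ = (a - c - q₁)/2
Leader substitutes: π₁ = q₁·(a - q₁ - (a-c-q₁)/2 - c)
FOC: q₁* = (198 - 23)/2 = 87.50
Then: q₂* = (198 - 23 - 87.5)/2 = 43.75
Leader has first-mover advantage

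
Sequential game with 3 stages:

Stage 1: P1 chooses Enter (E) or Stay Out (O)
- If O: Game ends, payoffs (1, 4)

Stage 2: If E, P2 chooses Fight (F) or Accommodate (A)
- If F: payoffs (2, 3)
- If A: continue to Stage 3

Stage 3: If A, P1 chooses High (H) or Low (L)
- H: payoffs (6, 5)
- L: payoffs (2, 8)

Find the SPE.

SPE: (E, A, H); Outcome (6, 5)

Work:
Stage 3: P1 chooses H (6 vs 2)
Stage 2: P2: F->3, A->5 (anticipating H). Choose A
Stage 1: P1: O->1, E->6 (anticipating A, H). Choose E
SPE path: E -> A -> H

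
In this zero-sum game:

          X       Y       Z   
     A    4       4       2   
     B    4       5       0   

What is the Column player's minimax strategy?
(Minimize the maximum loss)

Column should play Z, value = 2

Work:
Column player minimizes Row's maximum payoff:
Column X: max payoff to Row = 4
Column Y: max payoff to Row = 5
Column Z: max payoff to Row = 2
Minimum is 2, achieved by column Z.
Minimax strategy: Z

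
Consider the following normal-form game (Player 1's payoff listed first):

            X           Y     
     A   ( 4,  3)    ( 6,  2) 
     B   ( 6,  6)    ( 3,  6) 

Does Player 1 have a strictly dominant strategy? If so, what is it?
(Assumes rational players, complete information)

No strictly dominant strategy exists for Player 1

Work:
A strategy strictly dominates another if it gives a strictly higher payoff against every opponent action. Compare each pair of P1's strategies column-by-column:
  A vs B: [4 vs 6, 6 vs 3] → A does not strictly dominate B (column X: 4 ≤ 6)
  B vs A: [6 vs 4, 3 vs 6] → B does not strictly dominate A (column Y: 3 ≤ 6)
No single strategy strictly dominates all others → no strictly dominant strategy.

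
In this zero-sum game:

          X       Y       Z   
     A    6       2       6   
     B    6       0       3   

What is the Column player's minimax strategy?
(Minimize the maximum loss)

Column should play Y, value = 2

Work:
Column player minimizes Row's maximum payoff:
Column X: max payoff to Row = 6
Column Y: max payoff to Row = 2
Column Z: max payoff to Row = 6
Minimum is 2, achieved by column Y.
Minimax strategy: Y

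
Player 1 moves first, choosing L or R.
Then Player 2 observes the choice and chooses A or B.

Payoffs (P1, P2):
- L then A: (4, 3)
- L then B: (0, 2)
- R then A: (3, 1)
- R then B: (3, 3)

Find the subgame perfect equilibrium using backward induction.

P1 plays L, P2 plays A after L and B after R; Payoff (4, 3)

Work:
Backward induction:
After L: P2 chooses A → P1 gets 4
After R: P2 chooses B → P1 gets 3
P1 chooses L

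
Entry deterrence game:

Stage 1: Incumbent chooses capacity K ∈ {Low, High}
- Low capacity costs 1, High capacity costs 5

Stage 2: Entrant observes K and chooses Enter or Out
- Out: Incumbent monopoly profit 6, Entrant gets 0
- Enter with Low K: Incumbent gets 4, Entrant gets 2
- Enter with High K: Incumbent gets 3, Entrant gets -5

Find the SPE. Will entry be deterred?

SPE: (Low, Enter|Low, Out|High); Entry not deterred. Incumbent net profit = 3, Entrant gets 2

Work:
After Low K: Entrant enters (2 > 0)
After High K: Entrant stays out (-5 < 0)
Incumbent: Low → 4−1=3, High → 6−5=1
Incumbent chooses Low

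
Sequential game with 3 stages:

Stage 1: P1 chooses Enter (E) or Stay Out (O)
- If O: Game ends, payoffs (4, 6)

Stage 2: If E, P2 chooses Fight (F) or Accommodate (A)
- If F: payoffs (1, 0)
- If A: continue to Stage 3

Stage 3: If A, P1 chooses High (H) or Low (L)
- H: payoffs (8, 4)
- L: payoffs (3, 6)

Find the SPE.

SPE: (E, A, H); Outcome (8, 4)

Work:
Stage 3: P1 chooses H (8 vs 3)
Stage 2: P2: F->0, A->4 (anticipating H). Choose A
Stage 1: P1: O->4, E->8 (anticipating A, H). Choose E
SPE path: E -> A -> H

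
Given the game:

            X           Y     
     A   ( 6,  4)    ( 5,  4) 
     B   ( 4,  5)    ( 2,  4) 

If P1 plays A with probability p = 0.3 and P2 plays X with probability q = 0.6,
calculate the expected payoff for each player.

E[P1] = 3.92, E[P2] = 4.42

Work:
E[P1] = p·q·π₁(A,X) + p·(1-q)·π₁(A,Y) + (1-p)·q·π₁(B,X) + (1-p)·(1-q)·π₁(B,Y)
= 0.3·0.6·6 + 0.3·0.4·5 + 0.7·0.6·4 + 0.7·0.4·2
= 3.92

E[P2] = 4.42 (similar calculation)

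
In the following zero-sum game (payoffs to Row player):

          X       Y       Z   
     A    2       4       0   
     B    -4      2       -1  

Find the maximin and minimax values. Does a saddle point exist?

Maximin = 0, Minimax = 0, Saddle: True

Work:
Row minimums: [0, -4] → maximin = 0
Column maximums: [2, 4, 0] → minimax = 0
Saddle point exists! Game value = 0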